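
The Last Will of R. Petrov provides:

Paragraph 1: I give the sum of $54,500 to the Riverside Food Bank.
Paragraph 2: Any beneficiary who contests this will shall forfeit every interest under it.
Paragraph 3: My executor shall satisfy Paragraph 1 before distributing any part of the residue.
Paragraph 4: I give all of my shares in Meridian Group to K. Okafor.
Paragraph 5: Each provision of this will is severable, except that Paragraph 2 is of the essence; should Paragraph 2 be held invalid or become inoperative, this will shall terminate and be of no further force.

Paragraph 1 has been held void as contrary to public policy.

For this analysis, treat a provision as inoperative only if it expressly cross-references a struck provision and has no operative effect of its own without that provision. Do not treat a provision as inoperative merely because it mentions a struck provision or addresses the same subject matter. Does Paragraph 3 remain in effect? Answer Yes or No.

Paragraph 1 is struck. Paragraph 3 operates only by reference to Paragraph 1, so it falls with Paragraph 1. Paragraph 5 makes Paragraph 2 an essential term, but Paragraph 2 is unaffected, so the severability proviso in Paragraph 5 preserves the remaining provisions. The provisions still in force are Paragraph 2, Paragraph 4, and Paragraph 5. Paragraph 3 is among the inoperative provisions, so the answer is no.

No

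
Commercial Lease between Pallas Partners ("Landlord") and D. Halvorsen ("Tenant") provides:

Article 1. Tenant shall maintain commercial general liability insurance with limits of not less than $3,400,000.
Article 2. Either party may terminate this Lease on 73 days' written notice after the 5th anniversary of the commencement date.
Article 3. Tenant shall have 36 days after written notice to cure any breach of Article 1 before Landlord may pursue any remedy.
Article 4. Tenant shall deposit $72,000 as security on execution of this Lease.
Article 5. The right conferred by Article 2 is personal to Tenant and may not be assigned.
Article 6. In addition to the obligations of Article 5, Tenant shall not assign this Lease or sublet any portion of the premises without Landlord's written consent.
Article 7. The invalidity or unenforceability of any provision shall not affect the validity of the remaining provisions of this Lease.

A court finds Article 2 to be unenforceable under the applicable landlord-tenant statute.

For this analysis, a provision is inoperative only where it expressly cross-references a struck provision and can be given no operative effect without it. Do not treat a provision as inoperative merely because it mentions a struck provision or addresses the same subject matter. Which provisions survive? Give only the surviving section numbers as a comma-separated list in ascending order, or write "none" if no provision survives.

1, 3, 4, 6, 7

Article 2 is struck. Article 5 has no operative effect of its own apart from Article 2 and is therefore inoperative. Although Article 6 refers to Article 5, its operative terms do not depend on Article 5, so it remains in effect. Article 7 is a severability clause and preserves every provision that can still be given independent effect. Article 1, Article 3, Article 4, Article 6, and Article 7 remain in effect.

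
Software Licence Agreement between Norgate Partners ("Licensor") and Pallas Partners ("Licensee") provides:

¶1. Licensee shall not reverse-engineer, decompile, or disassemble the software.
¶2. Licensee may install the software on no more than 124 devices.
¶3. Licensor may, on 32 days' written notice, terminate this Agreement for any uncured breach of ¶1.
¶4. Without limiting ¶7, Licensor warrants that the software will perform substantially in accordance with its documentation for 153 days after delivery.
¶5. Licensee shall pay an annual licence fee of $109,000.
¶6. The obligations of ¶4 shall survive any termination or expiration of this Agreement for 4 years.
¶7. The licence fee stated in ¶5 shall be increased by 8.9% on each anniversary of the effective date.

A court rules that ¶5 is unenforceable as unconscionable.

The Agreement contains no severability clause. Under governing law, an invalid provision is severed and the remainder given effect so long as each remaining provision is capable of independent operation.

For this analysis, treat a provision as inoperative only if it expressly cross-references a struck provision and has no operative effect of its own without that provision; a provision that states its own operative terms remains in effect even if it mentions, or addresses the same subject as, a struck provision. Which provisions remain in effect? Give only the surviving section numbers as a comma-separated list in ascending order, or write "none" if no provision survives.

¶5 is struck. The whole of ¶7 is the escalation of the licence fee, defined by reference to ¶5, so ¶7 cannot stand once ¶5 is removed. Although ¶4 refers to ¶7, its operative terms do not depend on ¶7, so it remains in effect. Under the stated default rule, only provisions that cannot operate independently fall away; the rest are enforced. The provisions still in force are ¶1, ¶2, ¶3, ¶4, and ¶6.

1, 2, 3, 4, 6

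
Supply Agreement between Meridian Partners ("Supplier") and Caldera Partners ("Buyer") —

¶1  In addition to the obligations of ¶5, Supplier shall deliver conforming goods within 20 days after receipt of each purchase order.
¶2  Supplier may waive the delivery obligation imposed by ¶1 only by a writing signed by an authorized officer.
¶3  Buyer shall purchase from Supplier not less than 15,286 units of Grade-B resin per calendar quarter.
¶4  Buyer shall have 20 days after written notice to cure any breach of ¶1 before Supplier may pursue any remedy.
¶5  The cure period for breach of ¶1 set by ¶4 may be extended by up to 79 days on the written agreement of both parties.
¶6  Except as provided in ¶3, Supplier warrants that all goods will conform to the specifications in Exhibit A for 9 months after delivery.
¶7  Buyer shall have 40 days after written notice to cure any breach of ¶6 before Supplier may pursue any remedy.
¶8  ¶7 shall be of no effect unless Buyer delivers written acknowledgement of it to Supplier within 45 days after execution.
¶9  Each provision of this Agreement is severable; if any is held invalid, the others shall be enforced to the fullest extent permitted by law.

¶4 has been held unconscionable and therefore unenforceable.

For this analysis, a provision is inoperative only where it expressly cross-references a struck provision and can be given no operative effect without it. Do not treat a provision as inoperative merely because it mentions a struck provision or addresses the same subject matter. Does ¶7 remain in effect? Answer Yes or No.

Yes

¶4 is struck. ¶5 has no operative effect of its own apart from ¶4 and is therefore inoperative. Although ¶1 refers to ¶5, its operative terms do not depend on ¶5, so it remains in effect. ¶9 is a severability clause and preserves every provision that can still be given independent effect. That leaves ¶1, ¶2, ¶3, ¶6, ¶7, ¶8, and ¶9 in effect. ¶7 is among the surviving provisions, so the answer is yes.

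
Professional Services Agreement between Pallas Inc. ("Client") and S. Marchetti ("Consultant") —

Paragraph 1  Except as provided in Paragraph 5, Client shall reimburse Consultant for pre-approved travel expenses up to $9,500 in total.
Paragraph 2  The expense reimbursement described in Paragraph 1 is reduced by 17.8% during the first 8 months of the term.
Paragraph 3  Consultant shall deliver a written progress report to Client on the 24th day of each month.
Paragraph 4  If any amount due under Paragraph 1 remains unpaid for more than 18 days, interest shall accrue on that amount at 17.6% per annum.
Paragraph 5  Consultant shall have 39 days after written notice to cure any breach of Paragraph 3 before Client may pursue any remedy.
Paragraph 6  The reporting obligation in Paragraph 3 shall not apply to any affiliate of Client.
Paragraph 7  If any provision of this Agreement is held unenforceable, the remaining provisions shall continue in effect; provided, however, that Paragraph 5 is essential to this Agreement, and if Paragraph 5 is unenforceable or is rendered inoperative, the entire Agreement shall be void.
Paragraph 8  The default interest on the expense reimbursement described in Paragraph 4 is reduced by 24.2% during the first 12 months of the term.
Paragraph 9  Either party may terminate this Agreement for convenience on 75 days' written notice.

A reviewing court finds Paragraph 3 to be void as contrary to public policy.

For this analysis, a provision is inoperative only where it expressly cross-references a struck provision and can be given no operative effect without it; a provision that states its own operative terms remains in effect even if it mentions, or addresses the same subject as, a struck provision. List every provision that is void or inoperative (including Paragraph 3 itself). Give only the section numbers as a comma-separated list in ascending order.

1, 2, 3, 4, 5, 6, 7, 8, 9

Paragraph 3 is struck. Paragraph 5 has no operative effect of its own apart from Paragraph 3 and is therefore inoperative. The whole of Paragraph 6 is the carve-out from the reporting obligation, defined by reference to Paragraph 3, so Paragraph 6 cannot stand once Paragraph 3 is removed. Paragraph 7 makes Paragraph 5 an essential term, and Paragraph 5 has been rendered inoperative by the cascade; under Paragraph 7, the entire Agreement is therefore void. No provision of the Agreement survives.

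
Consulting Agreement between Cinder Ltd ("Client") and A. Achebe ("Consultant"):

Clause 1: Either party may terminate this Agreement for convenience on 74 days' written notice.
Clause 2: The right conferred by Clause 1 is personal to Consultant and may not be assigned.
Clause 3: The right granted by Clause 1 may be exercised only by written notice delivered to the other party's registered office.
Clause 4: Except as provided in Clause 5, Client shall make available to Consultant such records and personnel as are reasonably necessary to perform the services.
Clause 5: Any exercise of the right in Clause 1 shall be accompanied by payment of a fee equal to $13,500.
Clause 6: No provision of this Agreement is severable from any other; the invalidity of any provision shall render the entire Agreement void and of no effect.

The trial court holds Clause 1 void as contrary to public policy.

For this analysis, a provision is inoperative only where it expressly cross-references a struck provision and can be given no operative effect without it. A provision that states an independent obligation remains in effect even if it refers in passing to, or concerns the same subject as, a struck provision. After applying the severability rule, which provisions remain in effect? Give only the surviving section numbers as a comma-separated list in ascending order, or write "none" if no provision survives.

Clause 1 is struck. Clause 2 merely fixes the non-assignment of Clause 1; with Clause 1 gone it has nothing to operate on and falls away. Clause 3 operates only by reference to Clause 1, so it falls with Clause 1. Clause 5 has no operative effect of its own apart from Clause 1 and is therefore inoperative. Clause 6 provides that the Agreement is not severable, so the invalidity of any one provision voids the entire Agreement. No provision of the Agreement survives.

none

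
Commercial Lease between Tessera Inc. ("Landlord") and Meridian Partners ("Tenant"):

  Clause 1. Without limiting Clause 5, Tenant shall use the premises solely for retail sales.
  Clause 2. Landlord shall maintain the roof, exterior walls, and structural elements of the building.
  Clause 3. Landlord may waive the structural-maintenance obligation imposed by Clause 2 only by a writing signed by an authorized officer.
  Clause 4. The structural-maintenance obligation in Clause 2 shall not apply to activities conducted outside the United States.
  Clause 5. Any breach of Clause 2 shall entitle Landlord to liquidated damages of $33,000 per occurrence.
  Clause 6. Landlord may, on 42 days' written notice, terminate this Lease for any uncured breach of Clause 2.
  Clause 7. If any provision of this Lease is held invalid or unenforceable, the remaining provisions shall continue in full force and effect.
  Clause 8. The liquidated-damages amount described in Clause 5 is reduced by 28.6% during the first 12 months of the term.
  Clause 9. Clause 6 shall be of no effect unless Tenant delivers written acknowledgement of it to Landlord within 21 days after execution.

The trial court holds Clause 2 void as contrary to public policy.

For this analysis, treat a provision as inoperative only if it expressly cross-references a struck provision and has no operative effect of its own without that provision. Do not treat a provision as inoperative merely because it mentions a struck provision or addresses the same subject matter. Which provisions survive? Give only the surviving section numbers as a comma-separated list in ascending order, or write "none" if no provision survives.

Clause 2 is struck. The only function of Clause 3 is the waiver condition for Clause 2, so it cannot stand once Clause 2 is removed. Clause 4 has no operative effect of its own apart from Clause 2 and is therefore inoperative. Clause 5 operates only by reference to Clause 2, so it falls with Clause 2. Clause 6 has no operative effect of its own apart from Clause 2 and is therefore inoperative. Clause 8 has no operative effect of its own apart from Clause 5 and is therefore inoperative. Clause 9 has no operative effect of its own apart from Clause 6 and is therefore inoperative. Clause 1 mentions Clause 5 but its own obligation stands independently of Clause 5, so Clause 1 is not affected. Under the severability clause in Clause 7, the remaining provisions continue in force. That leaves Clause 1 and Clause 7 in effect.

1, 7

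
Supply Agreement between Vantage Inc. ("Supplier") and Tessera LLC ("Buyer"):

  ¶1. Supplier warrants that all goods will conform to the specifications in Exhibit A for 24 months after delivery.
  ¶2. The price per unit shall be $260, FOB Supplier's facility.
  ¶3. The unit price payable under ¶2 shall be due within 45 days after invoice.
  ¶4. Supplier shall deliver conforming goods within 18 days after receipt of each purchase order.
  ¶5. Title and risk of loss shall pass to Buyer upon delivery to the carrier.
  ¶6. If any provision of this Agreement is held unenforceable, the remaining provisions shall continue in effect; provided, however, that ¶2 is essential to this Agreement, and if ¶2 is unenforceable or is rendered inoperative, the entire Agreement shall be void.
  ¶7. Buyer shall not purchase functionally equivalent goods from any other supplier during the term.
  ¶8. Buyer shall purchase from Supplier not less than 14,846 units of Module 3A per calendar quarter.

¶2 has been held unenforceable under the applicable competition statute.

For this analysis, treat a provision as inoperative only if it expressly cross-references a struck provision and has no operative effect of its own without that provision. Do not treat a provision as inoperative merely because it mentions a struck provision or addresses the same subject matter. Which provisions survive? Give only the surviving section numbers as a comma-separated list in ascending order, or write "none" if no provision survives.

none

¶2 is struck. ¶3 operates only by reference to ¶2, so it falls with ¶2. ¶6 makes ¶2 an essential term, and ¶2 is the provision held invalid; under ¶6, the entire Agreement is therefore void. No provision of the Agreement survives.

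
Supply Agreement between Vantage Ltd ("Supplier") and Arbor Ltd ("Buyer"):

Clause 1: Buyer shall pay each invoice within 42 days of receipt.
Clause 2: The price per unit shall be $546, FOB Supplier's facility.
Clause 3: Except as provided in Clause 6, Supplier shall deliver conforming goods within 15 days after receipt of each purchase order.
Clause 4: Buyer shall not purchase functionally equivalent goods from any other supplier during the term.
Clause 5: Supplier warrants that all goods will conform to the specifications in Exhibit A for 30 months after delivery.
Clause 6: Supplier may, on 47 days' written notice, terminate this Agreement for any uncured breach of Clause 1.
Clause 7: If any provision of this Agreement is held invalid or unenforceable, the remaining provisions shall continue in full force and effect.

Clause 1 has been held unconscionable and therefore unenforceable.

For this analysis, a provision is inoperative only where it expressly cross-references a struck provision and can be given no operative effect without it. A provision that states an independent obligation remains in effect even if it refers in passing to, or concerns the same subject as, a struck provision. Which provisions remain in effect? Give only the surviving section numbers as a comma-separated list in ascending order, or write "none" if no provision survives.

Clause 1 is struck. The only function of Clause 6 is the termination right for breach of Clause 1, so it cannot stand once Clause 1 is removed. Clause 3 mentions Clause 6 but its own obligation stands independently of Clause 6, so Clause 3 is not affected. Clause 7 is a severability clause and preserves every provision that can still be given independent effect. That leaves Clause 2, Clause 3, Clause 4, Clause 5, and Clause 7 in effect.

2, 3, 4, 5, 7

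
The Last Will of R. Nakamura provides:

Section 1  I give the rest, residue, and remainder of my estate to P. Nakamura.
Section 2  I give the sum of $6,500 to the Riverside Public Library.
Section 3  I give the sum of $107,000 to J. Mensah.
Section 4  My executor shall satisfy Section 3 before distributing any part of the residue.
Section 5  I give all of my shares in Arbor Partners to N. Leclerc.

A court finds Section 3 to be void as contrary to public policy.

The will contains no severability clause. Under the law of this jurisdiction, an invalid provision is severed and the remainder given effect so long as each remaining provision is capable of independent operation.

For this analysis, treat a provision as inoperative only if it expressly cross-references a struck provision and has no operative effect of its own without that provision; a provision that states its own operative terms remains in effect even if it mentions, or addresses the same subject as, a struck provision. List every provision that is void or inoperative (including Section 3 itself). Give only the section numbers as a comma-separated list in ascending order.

3, 4

Section 3 is struck. The only function of Section 4 is the priority direction for Section 3, so it cannot stand once Section 3 is removed. With no severability clause, the stated default rule severs what cannot stand and enforces each remaining provision that can operate on its own. That leaves Section 1, Section 2, and Section 5 in effect.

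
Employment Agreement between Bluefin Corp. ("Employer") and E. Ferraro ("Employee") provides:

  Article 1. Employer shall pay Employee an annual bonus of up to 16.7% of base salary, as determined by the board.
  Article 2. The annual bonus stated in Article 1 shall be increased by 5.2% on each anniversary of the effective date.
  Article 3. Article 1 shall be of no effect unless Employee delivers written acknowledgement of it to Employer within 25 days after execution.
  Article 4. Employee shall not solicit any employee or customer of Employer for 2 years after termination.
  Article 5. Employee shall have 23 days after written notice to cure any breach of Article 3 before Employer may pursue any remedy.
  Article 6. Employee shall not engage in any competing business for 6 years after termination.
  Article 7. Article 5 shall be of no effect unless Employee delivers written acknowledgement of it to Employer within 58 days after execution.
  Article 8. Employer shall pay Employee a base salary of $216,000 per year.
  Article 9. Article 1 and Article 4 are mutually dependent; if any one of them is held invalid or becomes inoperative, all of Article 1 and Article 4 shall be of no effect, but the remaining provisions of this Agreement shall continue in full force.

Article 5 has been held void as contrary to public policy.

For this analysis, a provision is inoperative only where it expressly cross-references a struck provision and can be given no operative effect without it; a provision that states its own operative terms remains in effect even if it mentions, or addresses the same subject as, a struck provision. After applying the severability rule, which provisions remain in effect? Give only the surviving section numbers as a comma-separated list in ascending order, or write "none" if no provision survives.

Article 5 is struck. The only function of Article 7 is the acknowledgement condition for Article 5, so it cannot stand once Article 5 is removed. Article 9 ties Article 1 and Article 4 together, but none of those is affected here; the remaining provisions continue in force under Article 9. That leaves Article 1, Article 2, Article 3, Article 4, Article 6, Article 8, and Article 9 in effect.

1, 2, 3, 4, 6, 8, 9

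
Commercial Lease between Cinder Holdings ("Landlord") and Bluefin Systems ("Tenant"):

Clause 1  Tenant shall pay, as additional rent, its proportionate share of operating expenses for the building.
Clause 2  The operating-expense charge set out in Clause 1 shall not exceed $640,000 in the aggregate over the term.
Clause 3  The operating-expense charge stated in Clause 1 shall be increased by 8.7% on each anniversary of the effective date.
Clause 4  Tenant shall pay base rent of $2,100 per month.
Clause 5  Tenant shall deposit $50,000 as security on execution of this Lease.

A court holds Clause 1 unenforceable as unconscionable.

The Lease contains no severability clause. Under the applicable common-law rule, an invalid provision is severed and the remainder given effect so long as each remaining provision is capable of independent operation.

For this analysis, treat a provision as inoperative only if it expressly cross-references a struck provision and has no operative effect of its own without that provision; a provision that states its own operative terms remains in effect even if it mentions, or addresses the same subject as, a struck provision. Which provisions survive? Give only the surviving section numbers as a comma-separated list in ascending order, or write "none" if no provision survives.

4, 5

Clause 1 is struck. Clause 2 does nothing except set the aggregate cap on the operating-expense charge by reference to Clause 1; with Clause 1 gone it has no independent effect and is inoperative. Clause 3 operates only by reference to Clause 1, so it falls with Clause 1. With no severability clause, the stated default rule severs what cannot stand and enforces each remaining provision that can operate on its own. The provisions still in force are Clause 4 and Clause 5.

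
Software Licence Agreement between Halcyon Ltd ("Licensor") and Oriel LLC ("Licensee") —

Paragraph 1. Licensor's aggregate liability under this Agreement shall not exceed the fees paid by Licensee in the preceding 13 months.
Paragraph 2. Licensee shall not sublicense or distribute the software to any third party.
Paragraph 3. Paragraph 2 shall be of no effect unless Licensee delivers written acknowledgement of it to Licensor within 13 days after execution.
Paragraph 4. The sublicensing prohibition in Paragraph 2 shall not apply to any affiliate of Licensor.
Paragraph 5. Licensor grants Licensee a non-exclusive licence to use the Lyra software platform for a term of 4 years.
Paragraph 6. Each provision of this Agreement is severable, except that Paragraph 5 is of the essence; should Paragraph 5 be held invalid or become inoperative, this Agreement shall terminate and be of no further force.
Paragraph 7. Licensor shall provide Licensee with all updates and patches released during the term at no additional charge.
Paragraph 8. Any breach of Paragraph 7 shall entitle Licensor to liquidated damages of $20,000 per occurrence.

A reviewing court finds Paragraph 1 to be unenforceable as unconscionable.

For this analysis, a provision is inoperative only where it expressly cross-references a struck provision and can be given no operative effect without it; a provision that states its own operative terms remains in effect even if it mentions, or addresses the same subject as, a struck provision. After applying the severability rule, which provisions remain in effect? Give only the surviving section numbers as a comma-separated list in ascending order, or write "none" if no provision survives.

2, 3, 4, 5, 6, 7, 8

Paragraph 1 is struck. Nothing else in the Agreement is defined by reference to Paragraph 1. Paragraph 6 makes Paragraph 5 an essential term, but Paragraph 5 is unaffected, so the severability proviso in Paragraph 6 preserves the remaining provisions. Paragraph 2, Paragraph 3, Paragraph 4, Paragraph 5, Paragraph 6, Paragraph 7, and Paragraph 8 remain in effect.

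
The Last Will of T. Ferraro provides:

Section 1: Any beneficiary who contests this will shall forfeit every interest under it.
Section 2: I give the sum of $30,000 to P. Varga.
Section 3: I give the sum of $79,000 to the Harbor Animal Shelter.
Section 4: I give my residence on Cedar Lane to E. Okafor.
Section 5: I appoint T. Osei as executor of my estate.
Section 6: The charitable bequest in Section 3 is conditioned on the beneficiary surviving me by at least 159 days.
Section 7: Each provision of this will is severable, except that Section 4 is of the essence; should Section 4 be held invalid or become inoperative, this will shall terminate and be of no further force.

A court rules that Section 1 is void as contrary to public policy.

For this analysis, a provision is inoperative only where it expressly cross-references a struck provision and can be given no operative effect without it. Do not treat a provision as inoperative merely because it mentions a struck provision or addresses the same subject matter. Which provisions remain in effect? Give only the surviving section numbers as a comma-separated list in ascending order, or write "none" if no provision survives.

Section 1 is struck. No other provision's operative terms depend on Section 1. Section 7 makes Section 4 an essential term, but Section 4 is unaffected, so the severability proviso in Section 7 preserves the remaining provisions. Section 2, Section 3, Section 4, Section 5, Section 6, and Section 7 remain in effect.

2, 3, 4, 5, 6, 7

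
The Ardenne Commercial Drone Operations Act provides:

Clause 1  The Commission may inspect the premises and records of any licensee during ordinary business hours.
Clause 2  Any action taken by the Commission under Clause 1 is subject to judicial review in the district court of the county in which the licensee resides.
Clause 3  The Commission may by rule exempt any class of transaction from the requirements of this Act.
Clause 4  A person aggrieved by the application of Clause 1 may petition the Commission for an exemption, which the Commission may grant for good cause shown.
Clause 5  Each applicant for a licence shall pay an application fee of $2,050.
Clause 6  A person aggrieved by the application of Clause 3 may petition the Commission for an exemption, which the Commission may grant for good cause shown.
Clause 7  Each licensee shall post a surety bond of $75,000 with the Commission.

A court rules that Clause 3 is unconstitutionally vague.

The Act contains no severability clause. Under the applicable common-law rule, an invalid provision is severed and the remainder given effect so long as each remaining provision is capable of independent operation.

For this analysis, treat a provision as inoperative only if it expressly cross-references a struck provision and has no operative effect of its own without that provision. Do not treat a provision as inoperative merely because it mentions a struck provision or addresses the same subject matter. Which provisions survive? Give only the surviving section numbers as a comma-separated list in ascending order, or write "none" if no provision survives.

Clause 3 is struck. Clause 6 merely fixes the exemption procedure for Clause 3; with Clause 3 gone it has nothing to operate on and falls away. Under the stated default rule, only provisions that cannot operate independently fall away; the rest are enforced. Clause 1, Clause 2, Clause 4, Clause 5, and Clause 7 remain in effect.

1, 2, 4, 5, 7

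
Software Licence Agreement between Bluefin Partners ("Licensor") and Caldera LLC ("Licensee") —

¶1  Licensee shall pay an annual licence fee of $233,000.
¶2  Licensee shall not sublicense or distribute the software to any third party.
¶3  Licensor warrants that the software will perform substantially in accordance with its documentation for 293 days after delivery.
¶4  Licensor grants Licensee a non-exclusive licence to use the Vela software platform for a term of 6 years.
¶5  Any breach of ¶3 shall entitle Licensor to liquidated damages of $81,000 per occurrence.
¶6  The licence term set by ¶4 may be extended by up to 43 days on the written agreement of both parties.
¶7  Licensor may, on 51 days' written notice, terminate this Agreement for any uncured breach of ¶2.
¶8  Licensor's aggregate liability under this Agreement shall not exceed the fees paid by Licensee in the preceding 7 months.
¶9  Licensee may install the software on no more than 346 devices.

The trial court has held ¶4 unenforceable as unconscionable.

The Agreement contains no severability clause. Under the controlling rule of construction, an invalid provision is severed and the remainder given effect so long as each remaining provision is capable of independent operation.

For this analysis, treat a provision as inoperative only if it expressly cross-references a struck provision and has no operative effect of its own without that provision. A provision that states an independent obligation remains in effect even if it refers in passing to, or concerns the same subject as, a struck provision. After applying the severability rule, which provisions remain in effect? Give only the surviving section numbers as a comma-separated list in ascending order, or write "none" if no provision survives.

1, 2, 3, 5, 7, 8, 9

¶4 is struck. ¶6 does nothing except set the extension of the licence term by reference to ¶4; with ¶4 gone it has no independent effect and is inoperative. Under the stated default rule, only provisions that cannot operate independently fall away; the rest are enforced. The provisions still in force are ¶1, ¶2, ¶3, ¶5, ¶7, ¶8, and ¶9.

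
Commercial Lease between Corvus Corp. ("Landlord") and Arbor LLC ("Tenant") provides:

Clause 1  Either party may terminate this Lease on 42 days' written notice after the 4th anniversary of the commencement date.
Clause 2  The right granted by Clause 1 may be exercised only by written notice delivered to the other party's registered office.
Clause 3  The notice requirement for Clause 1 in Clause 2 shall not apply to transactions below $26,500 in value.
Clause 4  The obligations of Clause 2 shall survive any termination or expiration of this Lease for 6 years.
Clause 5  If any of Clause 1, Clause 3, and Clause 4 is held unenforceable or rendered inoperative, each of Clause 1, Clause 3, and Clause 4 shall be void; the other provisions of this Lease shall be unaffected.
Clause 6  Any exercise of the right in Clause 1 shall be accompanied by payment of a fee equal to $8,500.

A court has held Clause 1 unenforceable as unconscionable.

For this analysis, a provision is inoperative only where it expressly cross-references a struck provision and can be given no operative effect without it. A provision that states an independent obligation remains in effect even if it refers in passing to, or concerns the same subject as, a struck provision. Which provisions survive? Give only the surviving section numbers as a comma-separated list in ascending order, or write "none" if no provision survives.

5

Clause 1 is struck. Clause 2 operates only by reference to Clause 1, so it falls with Clause 1. Clause 6 has no operative effect of its own apart from Clause 1 and is therefore inoperative. The whole of Clause 3 is the carve-out from the notice requirement for Clause 1, defined by reference to Clause 2, so Clause 3 cannot stand once Clause 2 is removed. Clause 4 has no operative effect of its own apart from Clause 2 and is therefore inoperative. Clause 5 declares Clause 1, Clause 3, and Clause 4 mutually dependent; since one of them has fallen, all of them are of no effect. The remainder continues in force under Clause 5. Only Clause 5 remains in effect.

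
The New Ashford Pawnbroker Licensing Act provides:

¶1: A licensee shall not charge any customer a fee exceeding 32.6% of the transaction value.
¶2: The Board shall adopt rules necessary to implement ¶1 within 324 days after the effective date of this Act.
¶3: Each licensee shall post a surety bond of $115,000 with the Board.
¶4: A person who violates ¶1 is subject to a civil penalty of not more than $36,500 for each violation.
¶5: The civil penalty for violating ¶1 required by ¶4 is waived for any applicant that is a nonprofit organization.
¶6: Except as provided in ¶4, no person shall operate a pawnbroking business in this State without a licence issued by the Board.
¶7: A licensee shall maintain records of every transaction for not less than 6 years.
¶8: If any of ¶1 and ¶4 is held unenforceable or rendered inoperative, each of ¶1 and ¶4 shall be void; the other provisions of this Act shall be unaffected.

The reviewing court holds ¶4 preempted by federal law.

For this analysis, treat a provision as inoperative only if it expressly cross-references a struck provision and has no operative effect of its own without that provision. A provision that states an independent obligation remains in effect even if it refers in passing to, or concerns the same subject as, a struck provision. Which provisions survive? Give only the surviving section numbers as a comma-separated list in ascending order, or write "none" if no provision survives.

¶4 is struck. The whole of ¶5 is the nonprofit waiver of the civil penalty for violating ¶1, defined by reference to ¶4, so ¶5 cannot stand once ¶4 is removed. Although ¶6 refers to ¶4, its operative terms do not depend on ¶4, so it remains in effect. ¶8 declares ¶1 and ¶4 mutually dependent; since one of them has fallen, all of them are of no effect. That brings down ¶1 as well. ¶2 in turn depends solely on a provision now struck and likewise falls. The remainder continues in force under ¶8. The provisions still in force are ¶3, ¶6, ¶7, and ¶8.

3, 6, 7, 8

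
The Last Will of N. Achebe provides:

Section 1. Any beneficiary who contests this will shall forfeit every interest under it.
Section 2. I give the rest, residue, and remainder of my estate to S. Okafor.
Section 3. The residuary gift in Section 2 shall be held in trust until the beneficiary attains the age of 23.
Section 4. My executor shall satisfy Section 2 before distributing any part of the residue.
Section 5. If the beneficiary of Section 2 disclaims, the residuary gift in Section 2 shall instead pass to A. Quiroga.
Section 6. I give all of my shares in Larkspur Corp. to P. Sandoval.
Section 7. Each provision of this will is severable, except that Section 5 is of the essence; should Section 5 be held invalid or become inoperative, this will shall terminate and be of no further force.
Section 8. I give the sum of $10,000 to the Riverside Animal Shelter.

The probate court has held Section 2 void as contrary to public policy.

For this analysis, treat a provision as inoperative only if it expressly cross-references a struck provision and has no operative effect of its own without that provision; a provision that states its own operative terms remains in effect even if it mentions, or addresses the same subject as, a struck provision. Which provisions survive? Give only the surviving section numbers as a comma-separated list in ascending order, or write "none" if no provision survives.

Section 2 is struck. Section 3 operates only by reference to Section 2, so it falls with Section 2. Section 4 merely fixes the priority direction for Section 2; with Section 2 gone it has nothing to operate on and falls away. The only function of Section 5 is the alternative disposition for Section 2, so it cannot stand once Section 2 is removed. Section 7 makes Section 5 an essential term, and Section 5 has been rendered inoperative by the cascade; under Section 7, the entire will is therefore void. No provision of the will survives.

none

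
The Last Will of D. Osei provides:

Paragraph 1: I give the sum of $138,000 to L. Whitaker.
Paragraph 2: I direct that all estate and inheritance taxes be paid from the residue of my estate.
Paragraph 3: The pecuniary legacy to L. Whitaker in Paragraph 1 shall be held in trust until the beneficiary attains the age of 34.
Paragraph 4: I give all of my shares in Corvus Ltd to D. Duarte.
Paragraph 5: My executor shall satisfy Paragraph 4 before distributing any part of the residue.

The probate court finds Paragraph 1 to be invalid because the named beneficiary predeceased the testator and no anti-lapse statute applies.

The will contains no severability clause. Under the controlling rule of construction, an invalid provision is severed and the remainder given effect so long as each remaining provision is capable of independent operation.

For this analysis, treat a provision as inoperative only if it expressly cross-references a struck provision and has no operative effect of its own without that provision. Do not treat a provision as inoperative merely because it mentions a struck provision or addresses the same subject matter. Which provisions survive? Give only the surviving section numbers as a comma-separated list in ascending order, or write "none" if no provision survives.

Paragraph 1 is struck. The only function of Paragraph 3 is the trust for Paragraph 1, so it cannot stand once Paragraph 1 is removed. Under the stated default rule, only provisions that cannot operate independently fall away; the rest are enforced. Paragraph 2, Paragraph 4, and Paragraph 5 remain in effect.

2, 4, 5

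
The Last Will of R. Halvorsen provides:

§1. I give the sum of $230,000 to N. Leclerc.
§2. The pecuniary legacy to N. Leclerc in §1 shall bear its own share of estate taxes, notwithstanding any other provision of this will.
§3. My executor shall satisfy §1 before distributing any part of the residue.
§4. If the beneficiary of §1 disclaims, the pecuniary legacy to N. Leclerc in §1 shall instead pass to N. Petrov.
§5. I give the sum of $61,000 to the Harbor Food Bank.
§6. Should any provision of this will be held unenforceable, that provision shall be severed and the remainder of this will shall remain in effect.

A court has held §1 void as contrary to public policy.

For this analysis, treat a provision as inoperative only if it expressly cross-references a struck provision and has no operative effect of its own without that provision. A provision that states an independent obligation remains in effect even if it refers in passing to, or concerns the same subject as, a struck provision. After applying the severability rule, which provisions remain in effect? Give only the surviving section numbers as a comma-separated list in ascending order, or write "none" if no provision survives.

5, 6

§1 is struck. The only function of §2 is the tax charge on §1, so it cannot stand once §1 is removed. The only function of §3 is the priority direction for §1, so it cannot stand once §1 is removed. §4 merely fixes the alternative disposition for §1; with §1 gone it has nothing to operate on and falls away. Under the severability clause in §6, the remaining provisions continue in force. §5 and §6 remain in effect.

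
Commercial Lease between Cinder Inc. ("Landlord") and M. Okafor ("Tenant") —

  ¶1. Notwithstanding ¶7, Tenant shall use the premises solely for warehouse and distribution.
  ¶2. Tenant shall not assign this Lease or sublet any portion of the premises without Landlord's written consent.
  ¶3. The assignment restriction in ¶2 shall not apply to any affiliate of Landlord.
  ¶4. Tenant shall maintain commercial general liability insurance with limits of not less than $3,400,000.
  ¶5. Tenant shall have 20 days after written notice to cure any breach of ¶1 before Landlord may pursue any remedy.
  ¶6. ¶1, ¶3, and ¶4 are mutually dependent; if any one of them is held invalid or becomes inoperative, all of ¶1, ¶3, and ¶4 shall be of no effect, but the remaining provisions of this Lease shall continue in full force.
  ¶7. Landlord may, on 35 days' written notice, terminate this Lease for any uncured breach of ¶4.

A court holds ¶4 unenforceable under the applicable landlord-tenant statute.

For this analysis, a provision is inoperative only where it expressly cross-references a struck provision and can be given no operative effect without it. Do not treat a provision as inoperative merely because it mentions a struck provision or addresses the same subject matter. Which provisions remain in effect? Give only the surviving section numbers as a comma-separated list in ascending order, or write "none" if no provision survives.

2, 6

¶4 is struck. ¶7 merely fixes the termination right for breach of ¶4; with ¶4 gone it has nothing to operate on and falls away. ¶6 declares ¶1, ¶3, and ¶4 mutually dependent; since one of them has fallen, all of them are of no effect. That brings down ¶1 and ¶3 as well. ¶5 in turn depends solely on a provision now struck and likewise falls. The remainder continues in force under ¶6. That leaves ¶2 and ¶6 in effect.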